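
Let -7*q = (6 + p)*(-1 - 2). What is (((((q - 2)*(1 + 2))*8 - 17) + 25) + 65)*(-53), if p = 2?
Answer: -39803/7 ≈ -5686.1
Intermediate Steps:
q = 24/7 (q = -(6 + 2)*(-1 - 2)/7 = -8*(-3)/7 = -⅐*(-24) = 24/7 ≈ 3.4286)
(((((q - 2)*(1 + 2))*8 - 17) + 25) + 65)*(-53) = (((((24/7 - 2)*(1 + 2))*8 - 17) + 25) + 65)*(-53) = (((((10/7)*3)*8 - 17) + 25) + 65)*(-53) = ((((30/7)*8 - 17) + 25) + 65)*(-53) = (((240/7 - 17) + 25) + 65)*(-53) = ((121/7 + 25) + 65)*(-53) = (296/7 + 65)*(-53) = (751/7)*(-53) = -39803/7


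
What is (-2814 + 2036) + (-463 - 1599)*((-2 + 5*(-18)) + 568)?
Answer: -982290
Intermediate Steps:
(-2814 + 2036) + (-463 - 1599)*((-2 + 5*(-18)) + 568) = -778 - 2062*((-2 - 90) + 568) = -778 - 2062*(-92 + 568) = -778 - 2062*476 = -778 - 981512 = -982290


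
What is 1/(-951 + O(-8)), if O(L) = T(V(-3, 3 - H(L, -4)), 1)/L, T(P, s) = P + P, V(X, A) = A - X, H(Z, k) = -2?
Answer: -1/953 ≈ -0.0010493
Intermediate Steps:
T(P, s) = 2*P
O(L) = 16/L (O(L) = (2*((3 - 1*(-2)) - 1*(-3)))/L = (2*((3 + 2) + 3))/L = (2*(5 + 3))/L = (2*8)/L = 16/L)
1/(-951 + O(-8)) = 1/(-951 + 16/(-8)) = 1/(-951 + 16*(-⅛)) = 1/(-951 - 2) = 1/(-953) = -1/953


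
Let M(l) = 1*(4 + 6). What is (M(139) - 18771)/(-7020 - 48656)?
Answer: 18761/55676 ≈ 0.33697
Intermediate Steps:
M(l) = 10 (M(l) = 1*10 = 10)
(M(139) - 18771)/(-7020 - 48656) = (10 - 18771)/(-7020 - 48656) = -18761/(-55676) = -18761*(-1/55676) = 18761/55676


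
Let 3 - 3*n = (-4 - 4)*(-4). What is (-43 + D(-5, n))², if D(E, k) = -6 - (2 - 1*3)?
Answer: 2304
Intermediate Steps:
n = -29/3 (n = 1 - (-4 - 4)*(-4)/3 = 1 - (-8)*(-4)/3 = 1 - ⅓*32 = 1 - 32/3 = -29/3 ≈ -9.6667)
D(E, k) = -5 (D(E, k) = -6 - (2 - 3) = -6 - 1*(-1) = -6 + 1 = -5)
(-43 + D(-5, n))² = (-43 - 5)² = (-48)² = 2304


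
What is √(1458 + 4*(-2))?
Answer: 5*√58 ≈ 38.079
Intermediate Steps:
√(1458 + 4*(-2)) = √(1458 - 8) = √1450 = 5*√58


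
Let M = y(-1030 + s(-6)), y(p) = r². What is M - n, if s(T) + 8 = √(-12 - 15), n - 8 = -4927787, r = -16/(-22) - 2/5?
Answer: 14906531799/3025 ≈ 4.9278e+6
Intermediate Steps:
r = 18/55 (r = -16*(-1/22) - 2*⅕ = 8/11 - ⅖ = 18/55 ≈ 0.32727)
n = -4927779 (n = 8 - 4927787 = -4927779)
s(T) = -8 + 3*I*√3 (s(T) = -8 + √(-12 - 15) = -8 + √(-27) = -8 + 3*I*√3)
y(p) = 324/3025 (y(p) = (18/55)² = 324/3025)
M = 324/3025 ≈ 0.10711
M - n = 324/3025 - 1*(-4927779) = 324/3025 + 4927779 = 14906531799/3025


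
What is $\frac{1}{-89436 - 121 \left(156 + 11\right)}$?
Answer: $- \frac{1}{109643} \approx -9.1205 \cdot 10^{-6}$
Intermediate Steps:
$\frac{1}{-89436 - 121 \left(156 + 11\right)} = \frac{1}{-89436 - 20207} = \frac{1}{-109643} = - \frac{1}{109643}$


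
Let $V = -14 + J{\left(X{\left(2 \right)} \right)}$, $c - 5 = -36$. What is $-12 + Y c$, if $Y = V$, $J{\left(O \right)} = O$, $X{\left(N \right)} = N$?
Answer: $360$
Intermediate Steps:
$c = -31$ ($c = 5 - 36 = -31$)
$V = -12$ ($V = -14 + 2 = -12$)
$Y = -12$
$-12 + Y c = -12 - -372 = -12 + 372 = 360$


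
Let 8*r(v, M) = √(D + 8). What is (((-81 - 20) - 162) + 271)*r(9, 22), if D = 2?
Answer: √10 ≈ 3.1623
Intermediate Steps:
r(v, M) = √10/8 (r(v, M) = √(2 + 8)/8 = √10/8)
(((-81 - 20) - 162) + 271)*r(9, 22) = (((-81 - 20) - 162) + 271)*(√10/8) = ((-101 - 162) + 271)*(√10/8) = (-263 + 271)*(√10/8) = 8*(√10/8) = √10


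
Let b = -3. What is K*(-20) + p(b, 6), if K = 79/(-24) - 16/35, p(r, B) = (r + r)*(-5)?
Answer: 4409/42 ≈ 104.98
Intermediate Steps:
p(r, B) = -10*r (p(r, B) = (2*r)*(-5) = -10*r)
K = -3149/840 (K = 79*(-1/24) - 16*1/35 = -79/24 - 16/35 = -3149/840 ≈ -3.7488)
K*(-20) + p(b, 6) = -3149/840*(-20) - 10*(-3) = 3149/42 + 30 = 4409/42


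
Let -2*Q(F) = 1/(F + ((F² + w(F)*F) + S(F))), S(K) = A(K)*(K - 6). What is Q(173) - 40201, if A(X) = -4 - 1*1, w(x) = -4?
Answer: -2297487151/57150 ≈ -40201.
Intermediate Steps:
A(X) = -5 (A(X) = -4 - 1 = -5)
S(K) = 30 - 5*K (S(K) = -5*(K - 6) = -5*(-6 + K) = 30 - 5*K)
Q(F) = -1/(2*(30 + F² - 8*F)) (Q(F) = -1/(2*(F + ((F² - 4*F) + (30 - 5*F)))) = -1/(2*(F + (30 + F² - 9*F))) = -1/(2*(30 + F² - 8*F)))
Q(173) - 40201 = -1/(60 - 16*173 + 2*173²) - 40201 = -1/(60 - 2768 + 2*29929) - 40201 = -1/(60 - 2768 + 59858) - 40201 = -1/57150 - 40201 = -2297487151/57150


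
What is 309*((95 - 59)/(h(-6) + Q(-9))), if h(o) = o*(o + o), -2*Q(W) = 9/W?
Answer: 22248/145 ≈ 153.43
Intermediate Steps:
Q(W) = -9/(2*W)
h(o) = 2*o**2 (h(o) = o*(2*o) = 2*o**2)
309*((95 - 59)/(h(-6) + Q(-9))) = 309*((95 - 59)/(2*(-6)**2 - 9/2/(-9))) = 309*(36/(2*36 - 9/2*(-1/9))) = 309*(36/(72 + 1/2)) = 309*(36/(145/2)) = 309*(36*(2/145)) = 309*(72/145) = 22248/145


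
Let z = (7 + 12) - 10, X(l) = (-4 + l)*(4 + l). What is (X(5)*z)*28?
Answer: 2268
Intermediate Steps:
z = 9 (z = 19 - 10 = 9)
(X(5)*z)*28 = ((-16 + 5²)*9)*28 = ((-16 + 25)*9)*28 = (9*9)*28 = 81*28 = 2268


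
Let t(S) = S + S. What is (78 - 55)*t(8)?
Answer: 368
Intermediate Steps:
t(S) = 2*S
(78 - 55)*t(8) = (78 - 55)*(2*8) = 23*16 = 368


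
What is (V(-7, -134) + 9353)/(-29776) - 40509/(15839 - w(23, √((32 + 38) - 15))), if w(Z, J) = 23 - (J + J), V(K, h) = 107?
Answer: -1340223337469/465521028596 + 40509*√55/125072818 ≈ -2.8766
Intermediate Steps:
w(Z, J) = 23 - 2*J
(V(-7, -134) + 9353)/(-29776) - 40509/(15839 - w(23, √((32 + 38) - 15))) = (107 + 9353)/(-29776) - 40509/(15839 - (23 - 2*√((32 + 38) - 15))) = 9460*(-1/29776) - 40509/(15839 - (23 - 2*√(70 - 15))) = -2365/7444 - 40509/(15839 - (23 - 2*√55)) = -2365/7444 - 40509/(15839 + (-23 + 2*√55)) = -2365/7444 - 40509/(15816 + 2*√55)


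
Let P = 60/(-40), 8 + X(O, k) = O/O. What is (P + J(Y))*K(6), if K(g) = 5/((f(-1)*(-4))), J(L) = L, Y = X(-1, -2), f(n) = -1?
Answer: -85/8 ≈ -10.625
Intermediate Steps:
X(O, k) = -7 (X(O, k) = -8 + O/O = -8 + 1 = -7)
Y = -7
K(g) = 5/4 (K(g) = 5/((-1*(-4))) = 5/4)
P = -3/2 (P = 60*(-1/40) = -3/2 ≈ -1.5000)
(P + J(Y))*K(6) = (-3/2 - 7)*(5/4) = -17/2*5/4 = -85/8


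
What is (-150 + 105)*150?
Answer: -6750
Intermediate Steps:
(-150 + 105)*150 = -45*150 = -6750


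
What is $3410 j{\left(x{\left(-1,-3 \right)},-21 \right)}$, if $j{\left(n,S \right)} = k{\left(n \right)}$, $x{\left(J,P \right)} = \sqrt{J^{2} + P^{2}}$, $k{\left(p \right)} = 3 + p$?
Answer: $10230 + 3410 \sqrt{10} \approx 21013.0$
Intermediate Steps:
$j{\left(n,S \right)} = 3 + n$
$3410 j{\left(x{\left(-1,-3 \right)},-21 \right)} = 3410 \left(3 + \sqrt{\left(-1\right)^{2} + \left(-3\right)^{2}}\right) = 3410 \left(3 + \sqrt{1 + 9}\right) = 3410 \left(3 + \sqrt{10}\right) = 10230 + 3410 \sqrt{10}$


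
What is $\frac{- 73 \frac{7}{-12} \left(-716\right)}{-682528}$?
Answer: $\frac{13067}{292512} \approx 0.044672$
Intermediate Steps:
$\frac{- 73 \frac{7}{-12} \left(-716\right)}{-682528} = - 73 \cdot 7 \left(- \frac{1}{12}\right) \left(-716\right) \left(- \frac{1}{682528}\right) = \left(-73\right) \left(- \frac{7}{12}\right) \left(-716\right) \left(- \frac{1}{682528}\right) = \frac{511}{12} \left(-716\right) \left(- \frac{1}{682528}\right) = \left(- \frac{91469}{3}\right) \left(- \frac{1}{682528}\right) = \frac{13067}{292512}$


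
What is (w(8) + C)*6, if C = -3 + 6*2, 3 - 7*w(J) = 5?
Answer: 366/7 ≈ 52.286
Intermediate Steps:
w(J) = -2/7 (w(J) = 3/7 - 1/7*5 = 3/7 - 5/7 = -2/7)
C = 9 (C = -3 + 12 = 9)
(w(8) + C)*6 = (-2/7 + 9)*6 = (61/7)*6 = 366/7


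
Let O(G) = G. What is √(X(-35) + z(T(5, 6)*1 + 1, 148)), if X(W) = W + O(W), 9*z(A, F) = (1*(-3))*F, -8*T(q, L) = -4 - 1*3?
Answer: I*√1074/3 ≈ 10.924*I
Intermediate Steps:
T(q, L) = 7/8 (T(q, L) = -(-4 - 1*3)/8 = -(-4 - 3)/8 = -⅛*(-7) = 7/8)
z(A, F) = -F/3 (z(A, F) = ((1*(-3))*F)/9 = (-3*F)/9 = -F/3)
X(W) = 2*W (X(W) = W + W = 2*W)
√(X(-35) + z(T(5, 6)*1 + 1, 148)) = √(2*(-35) - ⅓*148) = √(-70 - 148/3) = √(-358/3) = I*√1074/3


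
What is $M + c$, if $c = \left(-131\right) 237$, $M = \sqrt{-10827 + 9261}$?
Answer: $-31047 + 3 i \sqrt{174} \approx -31047.0 + 39.573 i$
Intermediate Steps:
$M = 3 i \sqrt{174}$ ($M = \sqrt{-1566} = 3 i \sqrt{174} \approx 39.573 i$)
$c = -31047$
$M + c = 3 i \sqrt{174} - 31047 = -31047 + 3 i \sqrt{174}$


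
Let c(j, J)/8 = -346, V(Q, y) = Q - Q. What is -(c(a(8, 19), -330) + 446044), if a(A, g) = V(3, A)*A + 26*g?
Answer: -443276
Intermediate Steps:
V(Q, y) = 0
a(A, g) = 26*g (a(A, g) = 0*A + 26*g = 0 + 26*g = 26*g)
c(j, J) = -2768 (c(j, J) = 8*(-346) = -2768)
-(c(a(8, 19), -330) + 446044) = -(-2768 + 446044) = -1*443276 = -443276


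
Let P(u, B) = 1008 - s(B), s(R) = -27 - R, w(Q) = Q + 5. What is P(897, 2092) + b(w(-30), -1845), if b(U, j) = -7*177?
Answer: 1888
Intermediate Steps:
w(Q) = 5 + Q
b(U, j) = -1239
P(u, B) = 1035 + B (P(u, B) = 1008 - (-27 - B) = 1008 + (27 + B) = 1035 + B)
P(897, 2092) + b(w(-30), -1845) = (1035 + 2092) - 1239 = 3127 - 1239 = 1888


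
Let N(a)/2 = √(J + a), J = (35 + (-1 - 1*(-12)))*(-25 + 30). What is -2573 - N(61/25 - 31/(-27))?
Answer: -2573 - 4*√118254/45 ≈ -2603.6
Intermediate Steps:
J = 230 (J = (35 + (-1 + 12))*5 = (35 + 11)*5 = 46*5 = 230)
N(a) = 2*√(230 + a)
-2573 - N(61/25 - 31/(-27)) = -2573 - 2*√(230 + (61/25 - 31/(-27))) = -2573 - 2*√(230 + (61*(1/25) - 31*(-1/27))) = -2573 - 2*√(230 + (61/25 + 31/27)) = -2573 - 2*√(230 + 2422/675) = -2573 - 2*√(157672/675) = -2573 - 2*2*√118254/45 = -2573 - 4*√118254/45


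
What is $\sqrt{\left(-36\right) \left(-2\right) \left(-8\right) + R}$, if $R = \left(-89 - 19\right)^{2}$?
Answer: $12 \sqrt{77} \approx 105.3$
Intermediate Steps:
$R = 11664$ ($R = \left(-108\right)^{2} = 11664$)
$\sqrt{\left(-36\right) \left(-2\right) \left(-8\right) + R} = \sqrt{\left(-36\right) \left(-2\right) \left(-8\right) + 11664} = \sqrt{72 \left(-8\right) + 11664} = \sqrt{-576 + 11664} = \sqrt{11088} = 12 \sqrt{77}$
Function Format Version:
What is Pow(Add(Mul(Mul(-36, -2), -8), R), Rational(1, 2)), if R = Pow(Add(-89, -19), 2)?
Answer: Mul(12, Pow(77, Rational(1, 2))) ≈ 105.30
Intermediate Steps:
R = 11664 (R = Pow(-108, 2) = 11664)
Pow(Add(Mul(Mul(-36, -2), -8), R), Rational(1, 2)) = Pow(Add(Mul(Mul(-36, -2), -8), 11664), Rational(1, 2)) = Pow(Add(Mul(72, -8), 11664), Rational(1, 2)) = Pow(Add(-576, 11664), Rational(1, 2)) = Pow(11088, Rational(1, 2)) = Mul(12, Pow(77, Rational(1, 2)))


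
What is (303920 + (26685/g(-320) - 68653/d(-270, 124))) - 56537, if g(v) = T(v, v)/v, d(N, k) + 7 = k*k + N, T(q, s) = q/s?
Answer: -125198213536/15099 ≈ -8.2918e+6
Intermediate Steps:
d(N, k) = -7 + N + k² (d(N, k) = -7 + (k*k + N) = -7 + (k² + N) = -7 + (N + k²) = -7 + N + k²)
g(v) = 1/v (g(v) = (v/v)/v = 1/v)
(303920 + (26685/g(-320) - 68653/d(-270, 124))) - 56537 = (303920 + (26685/(1/(-320)) - 68653/(-7 - 270 + 124²))) - 56537 = (303920 + (26685/(-1/320) - 68653/(-7 - 270 + 15376))) - 56537 = (303920 + (26685*(-320) - 68653/15099)) - 56537 = (303920 + (-8539200 - 68653*1/15099)) - 56537 = (303920 + (-8539200 - 68653/15099)) - 56537 = (303920 - 128933449453/15099) - 56537 = -124344561373/15099 - 56537 = -125198213536/15099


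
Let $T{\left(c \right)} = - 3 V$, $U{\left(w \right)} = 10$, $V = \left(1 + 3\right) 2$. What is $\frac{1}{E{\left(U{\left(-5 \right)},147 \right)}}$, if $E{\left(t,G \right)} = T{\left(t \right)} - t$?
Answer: $- \frac{1}{34} \approx -0.029412$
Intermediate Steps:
$V = 8$ ($V = 4 \cdot 2 = 8$)
$T{\left(c \right)} = -24$ ($T{\left(c \right)} = \left(-3\right) 8 = -24$)
$E{\left(t,G \right)} = -24 - t$
$\frac{1}{E{\left(U{\left(-5 \right)},147 \right)}} = \frac{1}{-24 - 10} = \frac{1}{-34} = - \frac{1}{34}$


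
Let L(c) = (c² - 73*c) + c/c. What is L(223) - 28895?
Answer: 4556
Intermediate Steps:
L(c) = 1 + c² - 73*c (L(c) = (c² - 73*c) + 1 = 1 + c² - 73*c)
L(223) - 28895 = (1 + 223² - 73*223) - 28895 = (1 + 49729 - 16279) - 28895 = 33451 - 28895 = 4556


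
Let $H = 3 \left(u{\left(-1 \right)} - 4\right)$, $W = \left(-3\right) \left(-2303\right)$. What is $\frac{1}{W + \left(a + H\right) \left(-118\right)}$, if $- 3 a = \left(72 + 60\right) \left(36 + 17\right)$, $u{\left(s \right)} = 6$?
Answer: $\frac{1}{281377} \approx 3.5539 \cdot 10^{-6}$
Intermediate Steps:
$W = 6909$
$a = -2332$ ($a = - \frac{\left(72 + 60\right) \left(36 + 17\right)}{3} = - \frac{132 \cdot 53}{3} = \left(- \frac{1}{3}\right) 6996 = -2332$)
$H = 6$ ($H = 3 \left(6 - 4\right) = 3 \cdot 2 = 6$)
$\frac{1}{W + \left(a + H\right) \left(-118\right)} = \frac{1}{6909 + \left(-2332 + 6\right) \left(-118\right)} = \frac{1}{6909 - -274468} = \frac{1}{6909 + 274468} = \frac{1}{281377}$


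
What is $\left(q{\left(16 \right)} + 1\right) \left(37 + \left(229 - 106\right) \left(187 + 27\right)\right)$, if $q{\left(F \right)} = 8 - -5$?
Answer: $369026$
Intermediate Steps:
$q{\left(F \right)} = 13$ ($q{\left(F \right)} = 8 + 5 = 13$)
$\left(q{\left(16 \right)} + 1\right) \left(37 + \left(229 - 106\right) \left(187 + 27\right)\right) = \left(13 + 1\right) \left(37 + \left(229 - 106\right) \left(187 + 27\right)\right) = 14 \left(37 + 123 \cdot 214\right) = 14 \left(37 + 26322\right) = 14 \cdot 26359 = 369026$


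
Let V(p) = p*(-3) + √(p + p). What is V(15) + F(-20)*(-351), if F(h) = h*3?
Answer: 21015 + √30 ≈ 21020.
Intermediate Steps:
F(h) = 3*h
V(p) = -3*p + √2*√p (V(p) = -3*p + √(2*p) = -3*p + √2*√p)
V(15) + F(-20)*(-351) = (-3*15 + √2*√15) + (3*(-20))*(-351) = (-45 + √30) - 60*(-351) = (-45 + √30) + 21060 = 21015 + √30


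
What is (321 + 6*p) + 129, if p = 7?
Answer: 492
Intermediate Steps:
(321 + 6*p) + 129 = (321 + 6*7) + 129 = (321 + 42) + 129 = 363 + 129 = 492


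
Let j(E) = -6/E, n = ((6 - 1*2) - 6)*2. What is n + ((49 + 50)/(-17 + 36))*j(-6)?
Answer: 23/19 ≈ 1.2105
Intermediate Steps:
n = -4 (n = ((6 - 2) - 6)*2 = (4 - 6)*2 = -2*2 = -4)
n + ((49 + 50)/(-17 + 36))*j(-6) = -4 + ((49 + 50)/(-17 + 36))*(-6/(-6)) = -4 + (99/19)*(-6*(-1/6)) = -4 + (99*(1/19))*1 = -4 + (99/19)*1 = -4 + 99/19 = 23/19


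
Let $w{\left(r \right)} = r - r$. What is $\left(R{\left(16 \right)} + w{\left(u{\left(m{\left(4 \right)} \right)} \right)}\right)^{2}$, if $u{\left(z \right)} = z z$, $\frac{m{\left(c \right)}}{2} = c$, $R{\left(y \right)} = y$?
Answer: $256$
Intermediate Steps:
$m{\left(c \right)} = 2 c$
$u{\left(z \right)} = z^{2}$
$w{\left(r \right)} = 0$
$\left(R{\left(16 \right)} + w{\left(u{\left(m{\left(4 \right)} \right)} \right)}\right)^{2} = \left(16 + 0\right)^{2} = 16^{2} = 256$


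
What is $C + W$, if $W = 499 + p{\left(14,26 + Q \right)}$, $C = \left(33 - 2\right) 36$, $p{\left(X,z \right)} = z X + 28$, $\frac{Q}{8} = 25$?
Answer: $4807$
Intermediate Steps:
$Q = 200$ ($Q = 8 \cdot 25 = 200$)
$p{\left(X,z \right)} = 28 + X z$ ($p{\left(X,z \right)} = X z + 28 = 28 + X z$)
$C = 1116$ ($C = 31 \cdot 36 = 1116$)
$W = 3691$ ($W = 499 + \left(28 + 14 \left(26 + 200\right)\right) = 499 + \left(28 + 14 \cdot 226\right) = 499 + \left(28 + 3164\right) = 499 + 3192 = 3691$)
$C + W = 1116 + 3691 = 4807$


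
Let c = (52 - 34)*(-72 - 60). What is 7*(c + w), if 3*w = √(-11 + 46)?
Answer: -16632 + 7*√35/3 ≈ -16618.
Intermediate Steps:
w = √35/3 (w = √(-11 + 46)/3 = √35/3 ≈ 1.9720)
c = -2376 (c = 18*(-132) = -2376)
7*(c + w) = 7*(-2376 + √35/3) = -16632 + 7*√35/3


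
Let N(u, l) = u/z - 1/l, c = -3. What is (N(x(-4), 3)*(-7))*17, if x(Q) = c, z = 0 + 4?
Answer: 1547/12 ≈ 128.92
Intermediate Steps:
z = 4
x(Q) = -3
N(u, l) = -1/l + u/4 (N(u, l) = u/4 - 1/l = -1/l + u/4)
(N(x(-4), 3)*(-7))*17 = ((-1/3 + (1/4)*(-3))*(-7))*17 = ((-1*1/3 - 3/4)*(-7))*17 = ((-1/3 - 3/4)*(-7))*17 = -13/12*(-7)*17 = (91/12)*17 = 1547/12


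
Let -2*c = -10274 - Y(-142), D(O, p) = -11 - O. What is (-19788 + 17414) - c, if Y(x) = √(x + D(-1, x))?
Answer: -7511 - I*√38 ≈ -7511.0 - 6.1644*I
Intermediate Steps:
Y(x) = √(-10 + x) (Y(x) = √(x + (-11 - 1*(-1))) = √(x + (-11 + 1)) = √(x - 10) = √(-10 + x))
c = 5137 + I*√38 (c = -(-10274 - √(-10 - 142))/2 = -(-10274 - √(-152))/2 = -(-10274 - 2*I*√38)/2 = 5137 + I*√38 ≈ 5137.0 + 6.1644*I)
(-19788 + 17414) - c = (-19788 + 17414) - (5137 + I*√38) = -2374 + (-5137 - I*√38) = -7511 - I*√38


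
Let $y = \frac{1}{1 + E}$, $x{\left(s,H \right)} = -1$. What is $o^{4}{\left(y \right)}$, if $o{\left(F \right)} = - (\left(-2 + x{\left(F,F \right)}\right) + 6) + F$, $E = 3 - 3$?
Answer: $16$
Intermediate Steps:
$E = 0$
$y = 1$ ($y = \frac{1}{1 + 0} = 1^{-1} = 1$)
$o{\left(F \right)} = -3 + F$ ($o{\left(F \right)} = - (\left(-2 - 1\right) + 6) + F = - (-3 + 6) + F = \left(-1\right) 3 + F = -3 + F$)
$o^{4}{\left(y \right)} = \left(-3 + 1\right)^{4} = \left(-2\right)^{4} = 16$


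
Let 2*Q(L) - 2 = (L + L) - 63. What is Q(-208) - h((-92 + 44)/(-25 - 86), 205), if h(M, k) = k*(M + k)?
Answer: -3134059/74 ≈ -42352.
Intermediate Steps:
Q(L) = -61/2 + L (Q(L) = 1 + ((L + L) - 63)/2 = 1 + (2*L - 63)/2 = 1 + (-63 + 2*L)/2 = 1 + (-63/2 + L) = -61/2 + L)
Q(-208) - h((-92 + 44)/(-25 - 86), 205) = (-61/2 - 208) - 205*((-92 + 44)/(-25 - 86) + 205) = -477/2 - 205*(-48/(-111) + 205) = -477/2 - 205*(-48*(-1/111) + 205) = -477/2 - 205*(16/37 + 205) = -477/2 - 205*7601/37 = -477/2 - 1*1558205/37 = -477/2 - 1558205/37 = -3134059/74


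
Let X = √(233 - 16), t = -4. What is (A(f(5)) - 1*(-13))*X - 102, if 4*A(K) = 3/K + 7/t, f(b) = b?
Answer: -102 + 1017*√217/80 ≈ 85.267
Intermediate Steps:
A(K) = -7/16 + 3/(4*K) (A(K) = (3/K + 7/(-4))/4 = (3/K + 7*(-¼))/4 = (3/K - 7/4)/4 = (-7/4 + 3/K)/4 = -7/16 + 3/(4*K))
X = √217 ≈ 14.731
(A(f(5)) - 1*(-13))*X - 102 = ((1/16)*(12 - 7*5)/5 - 1*(-13))*√217 - 102 = ((1/16)*(⅕)*(12 - 35) + 13)*√217 - 102 = ((1/16)*(⅕)*(-23) + 13)*√217 - 102 = (-23/80 + 13)*√217 - 102 = 1017*√217/80 - 102 = -102 + 1017*√217/80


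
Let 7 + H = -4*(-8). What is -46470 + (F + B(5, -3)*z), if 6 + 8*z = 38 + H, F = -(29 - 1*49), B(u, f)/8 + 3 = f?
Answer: -46792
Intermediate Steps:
B(u, f) = -24 + 8*f
F = 20 (F = -(29 - 49) = -1*(-20) = 20)
H = 25 (H = -7 - 4*(-8) = -7 + 32 = 25)
z = 57/8 (z = -3/4 + (38 + 25)/8 = -3/4 + (1/8)*63 = -3/4 + 63/8 = 57/8 ≈ 7.1250)
-46470 + (F + B(5, -3)*z) = -46470 + (20 + (-24 + 8*(-3))*(57/8)) = -46470 + (20 + (-24 - 24)*(57/8)) = -46470 + (20 - 48*57/8) = -46470 + (20 - 342) = -46470 - 322 = -46792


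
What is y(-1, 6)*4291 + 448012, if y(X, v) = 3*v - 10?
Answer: 482340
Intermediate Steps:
y(X, v) = -10 + 3*v
y(-1, 6)*4291 + 448012 = (-10 + 3*6)*4291 + 448012 = (-10 + 18)*4291 + 448012 = 8*4291 + 448012 = 34328 + 448012 = 482340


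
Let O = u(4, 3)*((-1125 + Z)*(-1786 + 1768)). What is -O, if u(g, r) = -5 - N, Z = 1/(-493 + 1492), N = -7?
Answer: -4495496/111 ≈ -40500.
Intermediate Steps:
Z = 1/999 ≈ 0.0010010
u(g, r) = 2 (u(g, r) = -5 - 1*(-7) = -5 + 7 = 2)
O = 4495496/111 (O = 2*((-1125 + 1/999)*(-1786 + 1768)) = 2*(-1123874/999*(-18)) = 2*(2247748/111) = 4495496/111 ≈ 40500.)
-O = -1*4495496/111 = -4495496/111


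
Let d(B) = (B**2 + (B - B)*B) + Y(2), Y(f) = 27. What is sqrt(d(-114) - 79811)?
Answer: 2*I*sqrt(16697) ≈ 258.43*I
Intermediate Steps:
d(B) = 27 + B**2 (d(B) = (B**2 + (B - B)*B) + 27 = (B**2 + 0*B) + 27 = (B**2 + 0) + 27 = B**2 + 27 = 27 + B**2)
sqrt(d(-114) - 79811) = sqrt((27 + (-114)**2) - 79811) = sqrt((27 + 12996) - 79811) = sqrt(13023 - 79811) = sqrt(-66788) = 2*I*sqrt(16697)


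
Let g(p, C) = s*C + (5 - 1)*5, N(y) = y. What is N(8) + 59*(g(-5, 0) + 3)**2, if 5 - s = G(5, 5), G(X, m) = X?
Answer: 31219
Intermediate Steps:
s = 0 (s = 5 - 1*5 = 5 - 5 = 0)
g(p, C) = 20 (g(p, C) = 0*C + (5 - 1)*5 = 0 + 4*5 = 0 + 20 = 20)
N(8) + 59*(g(-5, 0) + 3)**2 = 8 + 59*(20 + 3)**2 = 8 + 59*23**2 = 8 + 59*529 = 8 + 31211 = 31219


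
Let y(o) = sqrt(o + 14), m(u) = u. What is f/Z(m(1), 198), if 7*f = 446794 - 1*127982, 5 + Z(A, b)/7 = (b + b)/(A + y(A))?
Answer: 74283196/3736397 + 63124776*sqrt(15)/3736397 ≈ 85.313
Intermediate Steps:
y(o) = sqrt(14 + o)
Z(A, b) = -35 + 14*b/(A + sqrt(14 + A)) (Z(A, b) = -35 + 7*((b + b)/(A + sqrt(14 + A))) = -35 + 7*((2*b)/(A + sqrt(14 + A))) = -35 + 7*(2*b/(A + sqrt(14 + A))) = -35 + 14*b/(A + sqrt(14 + A)))
f = 318812/7 (f = (446794 - 1*127982)/7 = (446794 - 127982)/7 = (1/7)*318812 = 318812/7 ≈ 45545.)
f/Z(m(1), 198) = 318812/(7*((7*(-5*1 - 5*sqrt(14 + 1) + 2*198)/(1 + sqrt(14 + 1))))) = 318812/(7*((7*(-5 - 5*sqrt(15) + 396)/(1 + sqrt(15))))) = 318812/(7*((7*(391 - 5*sqrt(15))/(1 + sqrt(15))))) = 318812*((1 + sqrt(15))/(7*(391 - 5*sqrt(15))))/7 = 318812*(1 + sqrt(15))/(49*(391 - 5*sqrt(15)))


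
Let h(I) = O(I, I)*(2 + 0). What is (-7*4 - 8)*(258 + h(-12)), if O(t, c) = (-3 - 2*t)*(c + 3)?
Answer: 4320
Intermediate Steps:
O(t, c) = (-3 - 2*t)*(3 + c)
h(I) = -18 - 18*I - 4*I² (h(I) = (-9 - 6*I - 3*I - 2*I*I)*(2 + 0) = (-9 - 6*I - 3*I - 2*I²)*2 = (-9 - 9*I - 2*I²)*2 = -18 - 18*I - 4*I²)
(-7*4 - 8)*(258 + h(-12)) = (-7*4 - 8)*(258 + (-18 - 18*(-12) - 4*(-12)²)) = (-28 - 8)*(258 + (-18 + 216 - 4*144)) = -36*(258 + (-18 + 216 - 576)) = -36*(258 - 378) = -36*(-120) = 4320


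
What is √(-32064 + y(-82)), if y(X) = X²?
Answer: 2*I*√6335 ≈ 159.19*I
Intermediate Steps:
√(-32064 + y(-82)) = √(-32064 + (-82)²) = √(-32064 + 6724) = √(-25340) = 2*I*√6335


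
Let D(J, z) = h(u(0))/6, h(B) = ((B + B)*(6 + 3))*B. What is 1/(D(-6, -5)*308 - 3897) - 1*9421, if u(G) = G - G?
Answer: -36713638/3897 ≈ -9421.0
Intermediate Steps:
u(G) = 0
h(B) = 18*B**2 (h(B) = ((2*B)*9)*B = (18*B)*B = 18*B**2)
D(J, z) = 0 (D(J, z) = (18*0**2)/6 = (18*0)*(1/6) = 0*(1/6) = 0)
1/(D(-6, -5)*308 - 3897) - 1*9421 = 1/(0*308 - 3897) - 1*9421 = 1/(0 - 3897) - 9421 = 1/(-3897) - 9421 = -1/3897 - 9421 = -36713638/3897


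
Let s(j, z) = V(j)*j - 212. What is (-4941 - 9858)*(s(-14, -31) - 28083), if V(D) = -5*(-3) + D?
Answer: 418944891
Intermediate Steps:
V(D) = 15 + D
s(j, z) = -212 + j*(15 + j) (s(j, z) = (15 + j)*j - 212 = j*(15 + j) - 212 = -212 + j*(15 + j))
(-4941 - 9858)*(s(-14, -31) - 28083) = (-4941 - 9858)*((-212 - 14*(15 - 14)) - 28083) = -14799*((-212 - 14*1) - 28083) = -14799*((-212 - 14) - 28083) = -14799*(-226 - 28083) = -14799*(-28309) = 418944891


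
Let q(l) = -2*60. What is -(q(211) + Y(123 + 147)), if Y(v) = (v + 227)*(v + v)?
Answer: -268260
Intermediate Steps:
q(l) = -120
Y(v) = 2*v*(227 + v) (Y(v) = (227 + v)*(2*v) = 2*v*(227 + v))
-(q(211) + Y(123 + 147)) = -(-120 + 2*(123 + 147)*(227 + (123 + 147))) = -(-120 + 2*270*(227 + 270)) = -(-120 + 2*270*497) = -(-120 + 268380) = -1*268260 = -268260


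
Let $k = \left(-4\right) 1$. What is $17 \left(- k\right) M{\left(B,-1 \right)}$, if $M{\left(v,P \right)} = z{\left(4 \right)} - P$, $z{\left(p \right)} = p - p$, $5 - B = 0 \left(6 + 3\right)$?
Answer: $68$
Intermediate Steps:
$B = 5$ ($B = 5 - 0 \left(6 + 3\right) = 5 - 0 \cdot 9 = 5 - 0 = 5 + 0 = 5$)
$z{\left(p \right)} = 0$
$M{\left(v,P \right)} = - P$ ($M{\left(v,P \right)} = 0 - P = - P$)
$k = -4$
$17 \left(- k\right) M{\left(B,-1 \right)} = 17 \left(\left(-1\right) \left(-4\right)\right) \left(\left(-1\right) \left(-1\right)\right) = 17 \cdot 4 \cdot 1 = 68 \cdot 1 = 68$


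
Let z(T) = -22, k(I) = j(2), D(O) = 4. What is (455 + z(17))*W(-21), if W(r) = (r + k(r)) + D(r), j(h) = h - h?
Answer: -7361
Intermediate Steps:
j(h) = 0
k(I) = 0
W(r) = 4 + r (W(r) = (r + 0) + 4 = r + 4 = 4 + r)
(455 + z(17))*W(-21) = (455 - 22)*(4 - 21) = 433*(-17) = -7361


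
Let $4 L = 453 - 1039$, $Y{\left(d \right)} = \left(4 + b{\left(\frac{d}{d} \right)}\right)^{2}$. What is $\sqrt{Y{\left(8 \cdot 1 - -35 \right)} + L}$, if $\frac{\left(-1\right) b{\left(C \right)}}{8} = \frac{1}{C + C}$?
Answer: $\frac{i \sqrt{586}}{2} \approx 12.104 i$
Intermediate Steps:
$b{\left(C \right)} = - \frac{4}{C}$ ($b{\left(C \right)} = - \frac{8}{C + C} = - \frac{8}{2 C} = - 8 \frac{1}{2 C} = - \frac{4}{C}$)
$Y{\left(d \right)} = 0$ ($Y{\left(d \right)} = \left(4 - \frac{4}{d \frac{1}{d}}\right)^{2} = \left(4 - \frac{4}{1}\right)^{2} = \left(4 - 4\right)^{2} = 0^{2} = 0$)
$L = - \frac{293}{2}$ ($L = \frac{453 - 1039}{4} = \frac{1}{4} \left(-586\right) = - \frac{293}{2} \approx -146.5$)
$\sqrt{Y{\left(8 \cdot 1 - -35 \right)} + L} = \sqrt{0 - \frac{293}{2}} = \sqrt{- \frac{293}{2}} = \frac{i \sqrt{586}}{2}$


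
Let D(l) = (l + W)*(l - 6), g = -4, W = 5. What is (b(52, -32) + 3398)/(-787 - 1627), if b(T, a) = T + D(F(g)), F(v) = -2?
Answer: -1713/1207 ≈ -1.4192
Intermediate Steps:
D(l) = (-6 + l)*(5 + l) (D(l) = (l + 5)*(l - 6) = (5 + l)*(-6 + l) = (-6 + l)*(5 + l))
b(T, a) = -24 + T (b(T, a) = T + (-30 + (-2)**2 - 1*(-2)) = T + (-30 + 4 + 2) = T - 24 = -24 + T)
(b(52, -32) + 3398)/(-787 - 1627) = ((-24 + 52) + 3398)/(-787 - 1627) = (28 + 3398)/(-2414) = 3426*(-1/2414) = -1713/1207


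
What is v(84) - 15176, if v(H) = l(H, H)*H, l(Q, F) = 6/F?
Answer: -15170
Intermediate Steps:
v(H) = 6 (v(H) = (6/H)*H = 6)
v(84) - 15176 = 6 - 15176 = -15170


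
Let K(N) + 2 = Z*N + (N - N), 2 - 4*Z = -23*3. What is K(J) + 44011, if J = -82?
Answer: 85107/2 ≈ 42554.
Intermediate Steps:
Z = 71/4 (Z = ½ - (-23)*3/4 = ½ - ¼*(-69) = ½ + 69/4 = 71/4 ≈ 17.750)
K(N) = -2 + 71*N/4 (K(N) = -2 + (71*N/4 + (N - N)) = -2 + (71*N/4 + 0) = -2 + 71*N/4)
K(J) + 44011 = (-2 + (71/4)*(-82)) + 44011 = (-2 - 2911/2) + 44011 = -2915/2 + 44011 = 85107/2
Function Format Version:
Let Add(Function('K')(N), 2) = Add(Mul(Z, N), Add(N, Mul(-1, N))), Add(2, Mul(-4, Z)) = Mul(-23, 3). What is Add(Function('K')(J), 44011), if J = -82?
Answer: Rational(85107, 2) ≈ 42554.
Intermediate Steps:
Z = Rational(71, 4) (Z = Add(Rational(1, 2), Mul(Rational(-1, 4), Mul(-23, 3))) = Add(Rational(1, 2), Mul(Rational(-1, 4), -69)) = Add(Rational(1, 2), Rational(69, 4)) = Rational(71, 4) ≈ 17.750)
Function('K')(N) = Add(-2, Mul(Rational(71, 4), N)) (Function('K')(N) = Add(-2, Add(Mul(Rational(71, 4), N), Add(N, Mul(-1, N)))) = Add(-2, Add(Mul(Rational(71, 4), N), 0)) = Add(-2, Mul(Rational(71, 4), N)))
Add(Function('K')(J), 44011) = Add(Add(-2, Mul(Rational(71, 4), -82)), 44011) = Add(Add(-2, Rational(-2911, 2)), 44011) = Add(Rational(-2915, 2), 44011) = Rational(85107, 2)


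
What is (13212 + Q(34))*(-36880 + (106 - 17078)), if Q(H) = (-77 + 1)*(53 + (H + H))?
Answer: -216269632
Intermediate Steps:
Q(H) = -4028 - 152*H (Q(H) = -76*(53 + 2*H) = -4028 - 152*H)
(13212 + Q(34))*(-36880 + (106 - 17078)) = (13212 + (-4028 - 152*34))*(-36880 + (106 - 17078)) = (13212 + (-4028 - 5168))*(-36880 - 16972) = (13212 - 9196)*(-53852) = 4016*(-53852) = -216269632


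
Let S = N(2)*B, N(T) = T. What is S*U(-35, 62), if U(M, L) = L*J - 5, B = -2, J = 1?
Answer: -228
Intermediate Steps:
U(M, L) = -5 + L (U(M, L) = L*1 - 5 = L - 5 = -5 + L)
S = -4 (S = 2*(-2) = -4)
S*U(-35, 62) = -4*(-5 + 62) = -4*57 = -228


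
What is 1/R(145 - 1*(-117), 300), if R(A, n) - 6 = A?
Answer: 1/268 ≈ 0.0037313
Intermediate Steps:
R(A, n) = 6 + A
1/R(145 - 1*(-117), 300) = 1/(6 + (145 - 1*(-117))) = 1/(6 + (145 + 117)) = 1/(6 + 262) = 1/268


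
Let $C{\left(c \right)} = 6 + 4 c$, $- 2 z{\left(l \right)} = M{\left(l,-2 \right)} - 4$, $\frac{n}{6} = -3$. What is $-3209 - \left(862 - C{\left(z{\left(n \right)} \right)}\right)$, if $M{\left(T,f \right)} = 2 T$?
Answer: $-3985$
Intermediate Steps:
$n = -18$ ($n = 6 \left(-3\right) = -18$)
$z{\left(l \right)} = 2 - l$ ($z{\left(l \right)} = - \frac{2 l - 4}{2} = - \frac{-4 + 2 l}{2} = 2 - l$)
$-3209 - \left(862 - C{\left(z{\left(n \right)} \right)}\right) = -3209 - \left(862 - \left(6 + 4 \left(2 - -18\right)\right)\right) = -3209 - \left(862 - \left(6 + 4 \left(2 + 18\right)\right)\right) = -3209 - \left(862 - \left(6 + 4 \cdot 20\right)\right) = -3209 - \left(862 - \left(6 + 80\right)\right) = -3209 - \left(862 - 86\right) = -3209 - 776 = -3985$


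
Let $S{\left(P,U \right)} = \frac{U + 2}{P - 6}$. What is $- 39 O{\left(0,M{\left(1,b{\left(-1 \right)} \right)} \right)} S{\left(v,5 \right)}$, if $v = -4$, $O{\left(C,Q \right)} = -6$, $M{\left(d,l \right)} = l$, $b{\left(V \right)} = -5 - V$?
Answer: $- \frac{819}{5} \approx -163.8$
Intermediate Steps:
$S{\left(P,U \right)} = \frac{2 + U}{-6 + P}$
$- 39 O{\left(0,M{\left(1,b{\left(-1 \right)} \right)} \right)} S{\left(v,5 \right)} = \left(-39\right) \left(-6\right) \frac{2 + 5}{-6 - 4} = 234 \frac{1}{-10} \cdot 7 = 234 \left(\left(- \frac{1}{10}\right) 7\right) = 234 \left(- \frac{7}{10}\right) = - \frac{819}{5}$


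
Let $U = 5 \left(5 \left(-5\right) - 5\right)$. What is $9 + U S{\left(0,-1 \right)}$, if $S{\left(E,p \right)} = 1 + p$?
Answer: $9$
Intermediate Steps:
$U = -150$ ($U = 5 \left(-25 - 5\right) = 5 \left(-30\right) = -150$)
$9 + U S{\left(0,-1 \right)} = 9 - 150 \left(1 - 1\right) = 9 - 0 = 9 + 0 = 9$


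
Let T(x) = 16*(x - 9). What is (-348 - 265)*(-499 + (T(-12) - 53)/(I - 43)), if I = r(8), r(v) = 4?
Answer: 11691136/39 ≈ 2.9977e+5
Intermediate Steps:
T(x) = -144 + 16*x (T(x) = 16*(-9 + x) = -144 + 16*x)
I = 4
(-348 - 265)*(-499 + (T(-12) - 53)/(I - 43)) = (-348 - 265)*(-499 + ((-144 + 16*(-12)) - 53)/(4 - 43)) = -613*(-499 + ((-144 - 192) - 53)/(-39)) = -613*(-499 + (-336 - 53)*(-1/39)) = -613*(-499 - 389*(-1/39)) = -613*(-499 + 389/39) = -613*(-19072/39) = 11691136/39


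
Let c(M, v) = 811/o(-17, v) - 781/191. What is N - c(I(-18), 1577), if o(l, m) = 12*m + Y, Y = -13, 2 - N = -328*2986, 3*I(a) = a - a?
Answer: 3537644514000/3612001 ≈ 9.7941e+5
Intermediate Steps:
I(a) = 0 (I(a) = (a - a)/3 = (⅓)*0 = 0)
N = 979410 (N = 2 - (-328)*2986 = 2 - 1*(-979408) = 2 + 979408 = 979410)
o(l, m) = -13 + 12*m (o(l, m) = 12*m - 13 = -13 + 12*m)
c(M, v) = -781/191 + 811/(-13 + 12*v) (c(M, v) = 811/(-13 + 12*v) - 781/191 = -781/191 + 811/(-13 + 12*v))
N - c(I(-18), 1577) = 979410 - 6*(27509 - 1562*1577)/(191*(-13 + 12*1577)) = 979410 - 6*(27509 - 2463274)/(191*(-13 + 18924)) = 979410 - 6*(-2435765)/(191*18911) = 979410 - 1*(-14614590/3612001) = 979410 + 14614590/3612001 = 3537644514000/3612001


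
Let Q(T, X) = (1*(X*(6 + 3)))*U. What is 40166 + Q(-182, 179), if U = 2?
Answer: 43388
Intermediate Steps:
Q(T, X) = 18*X (Q(T, X) = (1*(X*(6 + 3)))*2 = (1*(X*9))*2 = (1*(9*X))*2 = (9*X)*2 = 18*X)
40166 + Q(-182, 179) = 40166 + 18*179 = 40166 + 3222 = 43388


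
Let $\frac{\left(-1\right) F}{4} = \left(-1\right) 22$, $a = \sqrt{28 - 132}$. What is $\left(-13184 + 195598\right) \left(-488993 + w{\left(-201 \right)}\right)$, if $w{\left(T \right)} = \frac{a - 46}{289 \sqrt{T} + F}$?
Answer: $\frac{182414 \left(- 141318977 \sqrt{201} + 2 \sqrt{26} + 43031430 i\right)}{- 88 i + 289 \sqrt{201}} \approx -8.9199 \cdot 10^{10} + 2057.0 i$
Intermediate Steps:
$a = 2 i \sqrt{26}$ ($a = \sqrt{-104} = 2 i \sqrt{26} \approx 10.198 i$)
$F = 88$ ($F = - 4 \left(\left(-1\right) 22\right) = \left(-4\right) \left(-22\right) = 88$)
$w{\left(T \right)} = \frac{-46 + 2 i \sqrt{26}}{88 + 289 \sqrt{T}}$ ($w{\left(T \right)} = \frac{2 i \sqrt{26} - 46}{289 \sqrt{T} + 88} = \frac{-46 + 2 i \sqrt{26}}{88 + 289 \sqrt{T}}$)
$\left(-13184 + 195598\right) \left(-488993 + w{\left(-201 \right)}\right) = \left(-13184 + 195598\right) \left(-488993 + \frac{2 \left(-23 + i \sqrt{26}\right)}{88 + 289 \sqrt{-201}}\right) = 182414 \left(-488993 + \frac{2 \left(-23 + i \sqrt{26}\right)}{88 + 289 i \sqrt{201}}\right) = -89199169102 + \frac{364828 \left(-23 + i \sqrt{26}\right)}{88 + 289 i \sqrt{201}}$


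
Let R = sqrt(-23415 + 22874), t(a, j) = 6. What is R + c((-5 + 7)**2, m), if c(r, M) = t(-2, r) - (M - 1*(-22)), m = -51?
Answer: 35 + I*sqrt(541) ≈ 35.0 + 23.259*I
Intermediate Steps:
R = I*sqrt(541) (R = sqrt(-541) = I*sqrt(541) ≈ 23.259*I)
c(r, M) = -16 - M (c(r, M) = 6 - (M - 1*(-22)) = 6 - (M + 22) = 6 - (22 + M) = 6 + (-22 - M) = -16 - M)
R + c((-5 + 7)**2, m) = I*sqrt(541) + (-16 - 1*(-51)) = I*sqrt(541) + (-16 + 51) = I*sqrt(541) + 35 = 35 + I*sqrt(541)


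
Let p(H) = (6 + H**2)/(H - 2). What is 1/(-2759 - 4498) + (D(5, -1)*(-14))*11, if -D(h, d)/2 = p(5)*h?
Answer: 38494353/2419 ≈ 15913.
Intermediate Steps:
p(H) = (6 + H**2)/(-2 + H)
D(h, d) = -62*h/3 (D(h, d) = -2*(6 + 5**2)/(-2 + 5)*h = -2*(6 + 25)/3*h = -2*(1/3)*31*h = -62*h/3)
1/(-2759 - 4498) + (D(5, -1)*(-14))*11 = 1/(-2759 - 4498) + (-62/3*5*(-14))*11 = 1/(-7257) - 310/3*(-14)*11 = -1/7257 + (4340/3)*11 = -1/7257 + 47740/3 = 38494353/2419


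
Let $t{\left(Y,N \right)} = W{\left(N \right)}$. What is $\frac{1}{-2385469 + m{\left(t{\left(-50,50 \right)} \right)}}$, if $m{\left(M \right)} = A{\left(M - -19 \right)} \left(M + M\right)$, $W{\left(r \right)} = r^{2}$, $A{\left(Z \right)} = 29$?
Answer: $- \frac{1}{2240469} \approx -4.4633 \cdot 10^{-7}$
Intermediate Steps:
$t{\left(Y,N \right)} = N^{2}$
$m{\left(M \right)} = 58 M$ ($m{\left(M \right)} = 29 \left(M + M\right) = 29 \cdot 2 M = 58 M$)
$\frac{1}{-2385469 + m{\left(t{\left(-50,50 \right)} \right)}} = \frac{1}{-2385469 + 58 \cdot 50^{2}} = \frac{1}{-2385469 + 58 \cdot 2500} = \frac{1}{-2385469 + 145000} = \frac{1}{-2240469} = - \frac{1}{2240469}$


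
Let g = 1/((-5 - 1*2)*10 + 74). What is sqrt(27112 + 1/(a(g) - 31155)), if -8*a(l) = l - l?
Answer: sqrt(26315829654645)/31155 ≈ 164.66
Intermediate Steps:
g = 1/4 (g = 1/((-5 - 2)*10 + 74) = 1/(-7*10 + 74) = 1/(-70 + 74) = 1/4 ≈ 0.25000)
a(l) = 0 (a(l) = -(l - l)/8 = -1/8*0 = 0)
sqrt(27112 + 1/(a(g) - 31155)) = sqrt(27112 + 1/(0 - 31155)) = sqrt(27112 + 1/(-31155)) = sqrt(27112 - 1/31155) = sqrt(844674359/31155) = sqrt(26315829654645)/31155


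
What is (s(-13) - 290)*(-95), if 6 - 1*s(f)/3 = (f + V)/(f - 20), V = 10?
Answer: 284525/11 ≈ 25866.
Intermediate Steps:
s(f) = 18 - 3*(10 + f)/(-20 + f) (s(f) = 18 - 3*(f + 10)/(f - 20) = 18 - 3*(10 + f)/(-20 + f))
(s(-13) - 290)*(-95) = (15*(-26 - 13)/(-20 - 13) - 290)*(-95) = (15*(-39)/(-33) - 290)*(-95) = (15*(-1/33)*(-39) - 290)*(-95) = (195/11 - 290)*(-95) = -2995/11*(-95) = 284525/11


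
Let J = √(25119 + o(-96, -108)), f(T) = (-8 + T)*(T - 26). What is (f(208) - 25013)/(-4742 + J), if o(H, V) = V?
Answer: -53997154/22461553 - 34161*√2779/22461553 ≈ -2.4842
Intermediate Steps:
f(T) = (-26 + T)*(-8 + T) (f(T) = (-8 + T)*(-26 + T) = (-26 + T)*(-8 + T))
J = 3*√2779 (J = √(25119 - 108) = √25011 = 3*√2779 ≈ 158.15)
(f(208) - 25013)/(-4742 + J) = ((208 + 208² - 34*208) - 25013)/(-4742 + 3*√2779) = ((208 + 43264 - 7072) - 25013)/(-4742 + 3*√2779) = (36400 - 25013)/(-4742 + 3*√2779) = 11387/(-4742 + 3*√2779)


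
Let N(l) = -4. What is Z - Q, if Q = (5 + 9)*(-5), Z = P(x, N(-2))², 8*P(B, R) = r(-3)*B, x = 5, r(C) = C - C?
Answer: 70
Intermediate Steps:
r(C) = 0
P(B, R) = 0 (P(B, R) = (0*B)/8 = (⅛)*0 = 0)
Z = 0 (Z = 0² = 0)
Q = -70 (Q = 14*(-5) = -70)
Z - Q = 0 - 1*(-70) = 0 + 70 = 70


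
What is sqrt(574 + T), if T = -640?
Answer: I*sqrt(66) ≈ 8.124*I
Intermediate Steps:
sqrt(574 + T) = sqrt(574 - 640) = sqrt(-66) = I*sqrt(66)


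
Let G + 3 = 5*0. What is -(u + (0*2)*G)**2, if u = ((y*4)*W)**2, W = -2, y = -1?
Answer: -4096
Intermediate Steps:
G = -3 (G = -3 + 5*0 = -3 + 0 = -3)
u = 64 (u = (-1*4*(-2))**2 = (-4*(-2))**2 = 8**2 = 64)
-(u + (0*2)*G)**2 = -(64 + (0*2)*(-3))**2 = -(64 + 0*(-3))**2 = -(64 + 0)**2 = -1*64**2 = -1*4096 = -4096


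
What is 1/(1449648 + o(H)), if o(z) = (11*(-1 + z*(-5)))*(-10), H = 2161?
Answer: 1/2638308 ≈ 3.7903e-7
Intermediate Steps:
o(z) = 110 + 550*z (o(z) = (11*(-1 - 5*z))*(-10) = (-11 - 55*z)*(-10) = 110 + 550*z)
1/(1449648 + o(H)) = 1/(1449648 + (110 + 550*2161)) = 1/(1449648 + (110 + 1188550)) = 1/(1449648 + 1188660) = 1/2638308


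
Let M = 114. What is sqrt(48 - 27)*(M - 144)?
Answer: -30*sqrt(21) ≈ -137.48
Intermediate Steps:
sqrt(48 - 27)*(M - 144) = sqrt(48 - 27)*(114 - 144) = sqrt(21)*(-30) = -30*sqrt(21)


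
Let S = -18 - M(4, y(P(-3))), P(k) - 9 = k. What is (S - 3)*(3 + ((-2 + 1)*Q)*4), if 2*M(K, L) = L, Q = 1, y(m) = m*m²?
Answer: 129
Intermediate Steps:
P(k) = 9 + k
y(m) = m³
M(K, L) = L/2
S = -126 (S = -18 - (9 - 3)³/2 = -18 - 6³/2 = -18 - 216/2 = -18 - 1*108 = -18 - 108 = -126)
(S - 3)*(3 + ((-2 + 1)*Q)*4) = (-126 - 3)*(3 + ((-2 + 1)*1)*4) = -129*(3 - 1*1*4) = -129*(3 - 1*4) = -129*(3 - 4) = -129*(-1) = 129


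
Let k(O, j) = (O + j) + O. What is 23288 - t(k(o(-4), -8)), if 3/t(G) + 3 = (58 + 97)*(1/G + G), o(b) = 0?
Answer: 235185536/10099 ≈ 23288.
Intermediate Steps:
k(O, j) = j + 2*O
t(G) = 3/(-3 + 155*G + 155/G) (t(G) = 3/(-3 + (58 + 97)*(1/G + G)) = 3/(-3 + 155*(G + 1/G)) = 3/(-3 + (155*G + 155/G)) = 3/(-3 + 155*G + 155/G))
23288 - t(k(o(-4), -8)) = 23288 - 3*(-8 + 2*0)/(155 - 3*(-8 + 2*0) + 155*(-8 + 2*0)²) = 23288 - 3*(-8 + 0)/(155 - 3*(-8 + 0) + 155*(-8 + 0)²) = 23288 - 3*(-8)/(155 - 3*(-8) + 155*(-8)²) = 23288 - 3*(-8)/(155 + 24 + 155*64) = 23288 - 3*(-8)/(155 + 24 + 9920) = 23288 - 3*(-8)/10099 = 23288 - 1*(-24/10099) = 23288 + 24/10099 = 235185536/10099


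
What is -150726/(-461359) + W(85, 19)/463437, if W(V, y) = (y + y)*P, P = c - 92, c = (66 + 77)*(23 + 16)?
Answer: 166013061632/213810830883 ≈ 0.77645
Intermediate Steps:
c = 5577 (c = 143*39 = 5577)
P = 5485 (P = 5577 - 92 = 5485)
W(V, y) = 10970*y (W(V, y) = (y + y)*5485 = (2*y)*5485 = 10970*y)
-150726/(-461359) + W(85, 19)/463437 = -150726/(-461359) + (10970*19)/463437 = -150726*(-1/461359) + 208430*(1/463437) = 150726/461359 + 208430/463437 = 166013061632/213810830883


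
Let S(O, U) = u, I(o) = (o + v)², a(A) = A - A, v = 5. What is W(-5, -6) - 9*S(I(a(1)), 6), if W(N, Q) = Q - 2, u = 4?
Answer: -44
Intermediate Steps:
a(A) = 0
I(o) = (5 + o)² (I(o) = (o + 5)² = (5 + o)²)
S(O, U) = 4
W(N, Q) = -2 + Q
W(-5, -6) - 9*S(I(a(1)), 6) = (-2 - 6) - 9*4 = -8 - 36 = -44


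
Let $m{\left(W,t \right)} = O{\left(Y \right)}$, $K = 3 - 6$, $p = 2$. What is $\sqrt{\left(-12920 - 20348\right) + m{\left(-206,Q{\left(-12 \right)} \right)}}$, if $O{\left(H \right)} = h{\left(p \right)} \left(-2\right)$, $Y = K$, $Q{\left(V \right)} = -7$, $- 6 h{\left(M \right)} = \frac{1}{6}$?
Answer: $\frac{i \sqrt{1197646}}{6} \approx 182.4 i$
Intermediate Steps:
$h{\left(M \right)} = - \frac{1}{36}$ ($h{\left(M \right)} = - \frac{1}{6 \cdot 6} = \left(- \frac{1}{6}\right) \frac{1}{6} = - \frac{1}{36}$)
$K = -3$ ($K = 3 - 6 = -3$)
$Y = -3$
$O{\left(H \right)} = \frac{1}{18}$ ($O{\left(H \right)} = \left(- \frac{1}{36}\right) \left(-2\right) = \frac{1}{18}$)
$m{\left(W,t \right)} = \frac{1}{18}$
$\sqrt{\left(-12920 - 20348\right) + m{\left(-206,Q{\left(-12 \right)} \right)}} = \sqrt{\left(-12920 - 20348\right) + \frac{1}{18}} = \sqrt{-33268 + \frac{1}{18}} = \sqrt{- \frac{598823}{18}} = \frac{i \sqrt{1197646}}{6}$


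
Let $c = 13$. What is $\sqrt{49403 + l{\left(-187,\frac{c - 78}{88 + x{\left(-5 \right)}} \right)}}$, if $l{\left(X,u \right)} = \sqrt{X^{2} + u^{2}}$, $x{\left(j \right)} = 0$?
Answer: $\frac{\sqrt{95644208 + 22 \sqrt{270804161}}}{44} \approx 222.69$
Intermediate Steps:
$\sqrt{49403 + l{\left(-187,\frac{c - 78}{88 + x{\left(-5 \right)}} \right)}} = \sqrt{49403 + \sqrt{\left(-187\right)^{2} + \left(\frac{13 - 78}{88 + 0}\right)^{2}}} = \sqrt{49403 + \sqrt{34969 + \left(- \frac{65}{88}\right)^{2}}} = \sqrt{49403 + \sqrt{34969 + \frac{4225}{7744}}} = \sqrt{49403 + \sqrt{\frac{270804161}{7744}}} = \sqrt{49403 + \frac{\sqrt{270804161}}{88}}$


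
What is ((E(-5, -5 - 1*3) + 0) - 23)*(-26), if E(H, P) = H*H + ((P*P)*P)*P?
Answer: -106548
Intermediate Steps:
E(H, P) = H² + P⁴ (E(H, P) = H² + (P²*P)*P = H² + P³*P = H² + P⁴)
((E(-5, -5 - 1*3) + 0) - 23)*(-26) = ((((-5)² + (-5 - 1*3)⁴) + 0) - 23)*(-26) = (((25 + (-5 - 3)⁴) + 0) - 23)*(-26) = (((25 + (-8)⁴) + 0) - 23)*(-26) = (((25 + 4096) + 0) - 23)*(-26) = ((4121 + 0) - 23)*(-26) = (4121 - 23)*(-26) = 4098*(-26) = -106548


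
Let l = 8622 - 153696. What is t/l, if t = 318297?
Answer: -106099/48358 ≈ -2.1940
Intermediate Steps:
l = -145074
t/l = 318297/(-145074) = 318297*(-1/145074) = -106099/48358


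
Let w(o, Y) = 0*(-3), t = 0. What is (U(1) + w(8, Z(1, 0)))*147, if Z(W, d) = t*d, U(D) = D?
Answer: 147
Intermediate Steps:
Z(W, d) = 0 (Z(W, d) = 0*d = 0)
w(o, Y) = 0
(U(1) + w(8, Z(1, 0)))*147 = (1 + 0)*147 = 1*147 = 147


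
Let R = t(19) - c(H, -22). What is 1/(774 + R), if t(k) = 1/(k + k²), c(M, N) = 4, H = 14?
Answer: 380/292601 ≈ 0.0012987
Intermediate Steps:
R = -1519/380 (R = 1/(19*(1 + 19)) - 1*4 = (1/19)/20 - 4 = (1/19)*(1/20) - 4 = 1/380 - 4 = -1519/380 ≈ -3.9974)
1/(774 + R) = 1/(774 - 1519/380) = 1/(292601/380) = 380/292601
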